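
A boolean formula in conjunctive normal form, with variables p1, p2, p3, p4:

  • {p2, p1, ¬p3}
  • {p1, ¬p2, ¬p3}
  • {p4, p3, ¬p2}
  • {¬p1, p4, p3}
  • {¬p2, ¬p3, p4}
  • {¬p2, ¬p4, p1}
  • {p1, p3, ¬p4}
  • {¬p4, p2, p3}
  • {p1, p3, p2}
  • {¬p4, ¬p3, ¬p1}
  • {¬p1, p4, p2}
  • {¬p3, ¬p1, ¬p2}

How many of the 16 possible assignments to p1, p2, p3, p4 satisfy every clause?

1

The models are:
  p1=1 p2=1 p3=0 p4=1
Count: 1.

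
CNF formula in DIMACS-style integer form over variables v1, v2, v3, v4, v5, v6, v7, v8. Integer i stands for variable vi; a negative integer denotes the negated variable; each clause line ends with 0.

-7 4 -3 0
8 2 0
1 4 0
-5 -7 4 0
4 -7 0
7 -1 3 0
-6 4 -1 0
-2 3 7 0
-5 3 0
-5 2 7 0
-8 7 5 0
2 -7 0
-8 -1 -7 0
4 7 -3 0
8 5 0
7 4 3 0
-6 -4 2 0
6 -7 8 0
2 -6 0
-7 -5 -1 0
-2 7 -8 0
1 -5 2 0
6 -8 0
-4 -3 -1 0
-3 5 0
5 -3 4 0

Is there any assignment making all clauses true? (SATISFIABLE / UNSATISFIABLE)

SATISFIABLE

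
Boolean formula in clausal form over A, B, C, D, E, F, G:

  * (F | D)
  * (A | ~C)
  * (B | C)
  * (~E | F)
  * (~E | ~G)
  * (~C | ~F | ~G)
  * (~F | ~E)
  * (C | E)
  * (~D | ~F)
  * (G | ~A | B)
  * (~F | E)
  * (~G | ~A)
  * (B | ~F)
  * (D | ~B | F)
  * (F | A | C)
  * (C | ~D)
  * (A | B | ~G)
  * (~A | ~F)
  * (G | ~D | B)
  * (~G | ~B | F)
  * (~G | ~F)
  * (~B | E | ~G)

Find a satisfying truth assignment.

A=1  B=1  C=1  D=1  E=0  F=0  G=0

Check each clause:
  1. (D | F) — D is true.
  2. (~C | A) — A is true.
  3. (C | B) — B is true.
  4. (~E | F) — ~E is true.
  5. (~G | ~E) — ~G is true.
  6. (~F | ~C | ~G) — ~G is true.
  7. (~E | ~F) — ~F is true.
  8. (C | E) — C is true.
  9. (~F | ~D) — ~F is true.
  10. (G | B | ~A) — B is true.
  11. (~F | E) — ~F is true.
  12. (~A | ~G) — ~G is true.
  13. (~F | B) — B is true.
  14. (D | F | ~B) — D is true.
  15. (F | A | C) — A is true.
  16. (C | ~D) — C is true.
  17. (~G | B | A) — A is true.
  18. (~F | ~A) — ~F is true.
  19. (~D | B | G) — B is true.
  20. (~G | F | ~B) — ~G is true.
  21. (~F | ~G) — ~G is true.
  22. (~G | E | ~B) — ~G is true.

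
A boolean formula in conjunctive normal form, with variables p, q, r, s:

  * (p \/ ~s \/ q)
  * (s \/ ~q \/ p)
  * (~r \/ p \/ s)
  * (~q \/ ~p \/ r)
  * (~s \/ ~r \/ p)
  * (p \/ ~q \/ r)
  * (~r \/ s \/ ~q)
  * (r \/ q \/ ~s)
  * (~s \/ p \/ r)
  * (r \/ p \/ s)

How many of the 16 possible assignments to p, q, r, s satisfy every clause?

Satisfying assignments:
  p=1 q=0 r=0 s=0
  p=1 q=0 r=1 s=0
  p=1 q=0 r=1 s=1
  p=1 q=1 r=1 s=1
Count: 4.

4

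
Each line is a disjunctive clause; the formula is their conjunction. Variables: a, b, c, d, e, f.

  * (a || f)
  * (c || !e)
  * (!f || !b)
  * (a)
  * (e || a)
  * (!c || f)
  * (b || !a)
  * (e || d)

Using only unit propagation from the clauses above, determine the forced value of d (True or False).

(a) stands alone — a = True.
In (!a || b), !a is now false; b must hold, so b = True.
From (!f || !b) and b = True: f = False.
(f || !c): since f = False, the clause reduces to (!c). c = False.
In (!e || c), c is now false; !e must hold, so e = False.
From (e || d) and e = False: d = True.

True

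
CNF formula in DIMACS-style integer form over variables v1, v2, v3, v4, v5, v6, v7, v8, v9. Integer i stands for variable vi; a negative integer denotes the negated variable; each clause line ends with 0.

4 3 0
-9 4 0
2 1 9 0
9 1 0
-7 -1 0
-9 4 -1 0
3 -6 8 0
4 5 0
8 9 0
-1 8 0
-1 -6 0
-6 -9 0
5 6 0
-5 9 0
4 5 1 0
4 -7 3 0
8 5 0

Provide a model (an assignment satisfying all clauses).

Pure literal: v4 appears only positively; assign v4 = True.
Pure literal: v7 appears only negated; assign v7 = False.
Set v1 = False and propagate.
  then v9 is forced to True.
  then v6 is forced to False.
  then v5 is forced to True.
v2, v3, v8 are now unconstrained; take v2 = False, v3 = False, v8 = True.
Every clause has at least one true literal under this assignment.
Check each clause:
  1. (v3 || v4) — v4 is true.
  2. (v4 || !v9) — v4 is true.
  3. (v1 || v2 || v9) — v9 is true.
  4. (v1 || v9) — v9 is true.
  5. (!v7 || !v1) — !v7 is true.
  6. (!v1 || v4 || !v9) — v4 is true.
  7. (!v6 || v3 || v8) — v8 is true.
  8. (v5 || v4) — v4 is true.
  9. (v8 || v9) — v8 is true.
  10. (!v1 || v8) — v8 is true.
  11. (!v1 || !v6) — !v6 is true.
  12. (!v6 || !v9) — !v6 is true.
  13. (v6 || v5) — v5 is true.
  14. (v9 || !v5) — v9 is true.
  15. (v1 || v5 || v4) — v4 is true.
  16. (v3 || !v7 || v4) — !v7 is true.
  17. (v8 || v5) — v8 is true.

v1=False, v2=False, v3=False, v4=True, v5=True, v6=False, v7=False, v8=True, v9=True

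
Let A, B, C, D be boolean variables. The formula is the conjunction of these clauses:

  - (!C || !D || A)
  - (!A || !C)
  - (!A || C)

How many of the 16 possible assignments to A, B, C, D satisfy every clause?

Satisfying assignments:
  A=F B=F C=F D=F
  A=F B=F C=F D=T
  A=F B=F C=T D=F
  A=F B=T C=F D=F
  A=F B=T C=F D=T
  A=F B=T C=T D=F
Count: 6.

6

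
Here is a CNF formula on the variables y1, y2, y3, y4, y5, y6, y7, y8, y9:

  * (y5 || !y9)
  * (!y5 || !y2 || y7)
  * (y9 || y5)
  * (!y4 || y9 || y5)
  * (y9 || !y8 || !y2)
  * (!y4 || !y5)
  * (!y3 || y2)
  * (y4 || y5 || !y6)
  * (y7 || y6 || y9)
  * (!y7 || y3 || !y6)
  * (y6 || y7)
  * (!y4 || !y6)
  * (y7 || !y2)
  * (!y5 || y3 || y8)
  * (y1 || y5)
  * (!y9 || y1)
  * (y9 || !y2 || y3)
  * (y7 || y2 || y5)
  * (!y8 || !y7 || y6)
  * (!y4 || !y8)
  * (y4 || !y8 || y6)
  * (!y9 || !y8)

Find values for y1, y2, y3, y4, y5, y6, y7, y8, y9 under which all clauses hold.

y1=0, y2=0, y3=0, y4=0, y5=1, y6=1, y7=0, y8=1, y9=0

Set y1 = False and propagate.
  then y5 is forced to True.
  then y4 is forced to False.
  then y9 is forced to False.
Set y2 = False and propagate.
  then y3 is forced to False.
  then y8 is forced to True.
  then y6 is forced to True.
  then y7 is forced to False.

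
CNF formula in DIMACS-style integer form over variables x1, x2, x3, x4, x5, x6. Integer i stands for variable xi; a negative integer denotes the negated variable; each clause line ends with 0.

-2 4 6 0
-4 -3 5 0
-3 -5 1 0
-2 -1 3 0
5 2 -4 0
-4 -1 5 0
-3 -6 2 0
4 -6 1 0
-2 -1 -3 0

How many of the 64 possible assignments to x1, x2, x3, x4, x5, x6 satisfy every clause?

Split on x1, then x2.
  x1=1, x2=1: a clause becomes empty — 0.
  x1=1, x2=0: 9 of the 16 assignments to (x3,x4,x5,x6) work.
  x1=0, x2=1: remaining (x3,x4,x5,x6) ∈ {(0,1,0,0); (0,1,0,1); (0,1,1,0); (0,1,1,1)} — 4.
  x1=0, x2=0: 5 of the 16 assignments to (x3,x4,x5,x6) work.
Total: 0 + 9 + 4 + 5 = 18.

18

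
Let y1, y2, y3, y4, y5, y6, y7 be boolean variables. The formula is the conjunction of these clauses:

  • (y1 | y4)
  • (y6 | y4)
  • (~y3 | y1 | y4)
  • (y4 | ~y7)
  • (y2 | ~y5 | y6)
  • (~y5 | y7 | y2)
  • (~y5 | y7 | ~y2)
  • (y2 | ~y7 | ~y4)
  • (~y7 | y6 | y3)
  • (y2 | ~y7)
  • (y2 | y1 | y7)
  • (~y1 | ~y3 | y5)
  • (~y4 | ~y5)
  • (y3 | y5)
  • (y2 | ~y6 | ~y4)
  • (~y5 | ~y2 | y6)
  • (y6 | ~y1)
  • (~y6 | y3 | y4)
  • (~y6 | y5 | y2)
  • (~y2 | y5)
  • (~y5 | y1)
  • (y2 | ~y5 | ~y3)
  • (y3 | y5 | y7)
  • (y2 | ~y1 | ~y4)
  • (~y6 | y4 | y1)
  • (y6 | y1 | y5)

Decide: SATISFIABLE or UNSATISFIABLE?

UNSATISFIABLE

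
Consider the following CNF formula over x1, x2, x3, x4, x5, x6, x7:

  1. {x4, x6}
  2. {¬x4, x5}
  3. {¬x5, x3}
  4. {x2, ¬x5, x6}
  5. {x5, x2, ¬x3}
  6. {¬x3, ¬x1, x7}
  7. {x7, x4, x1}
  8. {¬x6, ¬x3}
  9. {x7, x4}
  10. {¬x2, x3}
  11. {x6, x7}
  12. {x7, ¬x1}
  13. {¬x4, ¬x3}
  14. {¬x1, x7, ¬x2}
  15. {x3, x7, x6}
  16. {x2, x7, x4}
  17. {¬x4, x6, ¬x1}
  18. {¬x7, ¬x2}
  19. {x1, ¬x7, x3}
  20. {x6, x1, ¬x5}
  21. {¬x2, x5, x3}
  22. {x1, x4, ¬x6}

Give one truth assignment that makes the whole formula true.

x1=True, x2=False, x3=False, x4=False, x5=False, x6=True, x7=True

Branch on x1: take x1 = True.
  then x7 is forced to True.
  then x2 is forced to False.
For the remaining variables, x3 = False, x4 = False, x5 = False, x6 = True works.
Every clause has at least one true literal under this assignment.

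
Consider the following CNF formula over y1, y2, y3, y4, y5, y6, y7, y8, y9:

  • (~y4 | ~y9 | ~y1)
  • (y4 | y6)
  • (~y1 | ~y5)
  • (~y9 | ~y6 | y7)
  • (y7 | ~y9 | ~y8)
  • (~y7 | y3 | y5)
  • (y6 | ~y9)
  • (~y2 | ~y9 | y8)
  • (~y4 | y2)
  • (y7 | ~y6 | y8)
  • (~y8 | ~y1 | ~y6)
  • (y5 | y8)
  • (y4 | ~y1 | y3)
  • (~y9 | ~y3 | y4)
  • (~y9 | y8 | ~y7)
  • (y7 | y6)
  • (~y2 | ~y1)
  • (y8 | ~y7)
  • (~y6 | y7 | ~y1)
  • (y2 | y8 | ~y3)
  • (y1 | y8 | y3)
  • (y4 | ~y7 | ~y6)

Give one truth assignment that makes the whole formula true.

y1 = 0, y2 = 1, y3 = 0, y4 = 1, y5 = 1, y6 = 1, y7 = 1, y8 = 1, y9 = 1

Set y1 = False and propagate.
Set y2 = True and propagate.
Try y3 = False.
  then y8 is forced to True.
The remaining clauses are satisfied by y4 = True, y5 = True, y6 = True, y7 = True, y9 = True.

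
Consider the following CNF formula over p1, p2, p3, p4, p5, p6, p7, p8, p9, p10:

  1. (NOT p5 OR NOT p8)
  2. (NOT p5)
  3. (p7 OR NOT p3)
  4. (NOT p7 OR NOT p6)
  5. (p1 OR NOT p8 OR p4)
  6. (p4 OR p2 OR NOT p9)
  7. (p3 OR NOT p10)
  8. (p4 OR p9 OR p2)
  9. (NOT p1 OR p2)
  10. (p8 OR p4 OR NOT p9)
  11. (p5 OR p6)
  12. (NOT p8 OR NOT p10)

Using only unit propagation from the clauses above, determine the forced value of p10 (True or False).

(NOT p5) is a unit clause: p5 = False.
In (p5 OR p6), p5 is now false; p6 must hold, so p6 = True.
From (NOT p7 OR NOT p6) and p6 = True: p7 = False.
(NOT p3 OR p7): since p7 = False, the clause reduces to (NOT p3). p3 = False.
In (NOT p10 OR p3), p3 is now false; NOT p10 must hold, so p10 = False.

False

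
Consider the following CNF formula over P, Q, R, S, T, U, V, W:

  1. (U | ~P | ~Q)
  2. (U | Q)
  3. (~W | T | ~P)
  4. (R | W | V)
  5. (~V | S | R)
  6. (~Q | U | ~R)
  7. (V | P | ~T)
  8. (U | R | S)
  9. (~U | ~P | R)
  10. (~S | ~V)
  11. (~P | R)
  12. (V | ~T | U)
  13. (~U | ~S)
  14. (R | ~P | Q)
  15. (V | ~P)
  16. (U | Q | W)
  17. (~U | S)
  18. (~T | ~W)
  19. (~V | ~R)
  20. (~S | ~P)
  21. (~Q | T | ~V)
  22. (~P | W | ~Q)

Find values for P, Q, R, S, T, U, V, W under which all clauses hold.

P = False, Q = True, R = False, S = True, T = False, U = False, V = False, W = True

Try P = False.
Branch on Q: take Q = True.
Try R = False.
For the remaining variables, S = True, T = False, U = False, V = False, W = True works.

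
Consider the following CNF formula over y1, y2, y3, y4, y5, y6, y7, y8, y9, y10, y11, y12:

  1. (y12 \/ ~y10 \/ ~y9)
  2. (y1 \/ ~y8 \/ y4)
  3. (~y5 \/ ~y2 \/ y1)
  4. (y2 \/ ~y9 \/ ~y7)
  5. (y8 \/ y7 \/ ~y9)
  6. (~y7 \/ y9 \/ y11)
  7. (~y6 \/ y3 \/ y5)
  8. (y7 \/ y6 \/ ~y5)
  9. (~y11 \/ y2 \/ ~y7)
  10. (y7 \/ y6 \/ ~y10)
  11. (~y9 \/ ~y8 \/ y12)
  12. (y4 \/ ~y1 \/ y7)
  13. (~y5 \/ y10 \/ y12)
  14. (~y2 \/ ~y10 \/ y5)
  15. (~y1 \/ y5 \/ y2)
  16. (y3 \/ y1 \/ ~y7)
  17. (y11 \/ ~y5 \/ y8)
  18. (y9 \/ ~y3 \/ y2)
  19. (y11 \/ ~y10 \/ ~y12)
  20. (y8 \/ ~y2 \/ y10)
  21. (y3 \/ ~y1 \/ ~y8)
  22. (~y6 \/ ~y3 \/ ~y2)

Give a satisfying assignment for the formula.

y1=F, y2=T, y3=F, y4=T, y5=F, y6=F, y7=F, y8=T, y9=F, y10=F, y11=T, y12=T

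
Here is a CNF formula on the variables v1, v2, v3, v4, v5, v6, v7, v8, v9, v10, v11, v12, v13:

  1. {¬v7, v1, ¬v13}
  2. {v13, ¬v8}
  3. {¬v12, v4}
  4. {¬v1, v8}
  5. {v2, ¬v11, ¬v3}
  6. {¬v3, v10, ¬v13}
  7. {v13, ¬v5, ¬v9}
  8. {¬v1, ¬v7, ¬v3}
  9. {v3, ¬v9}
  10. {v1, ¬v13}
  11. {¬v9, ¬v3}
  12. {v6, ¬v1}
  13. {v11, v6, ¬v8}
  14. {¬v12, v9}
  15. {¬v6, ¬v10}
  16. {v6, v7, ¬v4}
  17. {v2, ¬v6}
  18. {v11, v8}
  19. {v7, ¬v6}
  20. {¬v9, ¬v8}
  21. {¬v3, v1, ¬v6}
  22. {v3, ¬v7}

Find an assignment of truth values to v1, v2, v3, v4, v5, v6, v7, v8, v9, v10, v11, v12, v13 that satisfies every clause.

v2 occurs only positively in the remaining clauses — set v2 = True.
Pure literal: v5 appears only negated; assign v5 = False.
Set v1 = False and propagate.
  then v13 is forced to False.
  then v8 is forced to False.
  then v11 is forced to True.
Branch on v3: take v3 = True.
  then v9 is forced to False.
  then v12 is forced to False.
  then v6 is forced to False.
Branch on v4: take v4 = True.
  then v7 is forced to True.
v10 is now unconstrained; take v10 = False.

v1 = 0, v2 = 1, v3 = 1, v4 = 1, v5 = 0, v6 = 0, v7 = 1, v8 = 0, v9 = 0, v10 = 0, v11 = 1, v12 = 0, v13 = 0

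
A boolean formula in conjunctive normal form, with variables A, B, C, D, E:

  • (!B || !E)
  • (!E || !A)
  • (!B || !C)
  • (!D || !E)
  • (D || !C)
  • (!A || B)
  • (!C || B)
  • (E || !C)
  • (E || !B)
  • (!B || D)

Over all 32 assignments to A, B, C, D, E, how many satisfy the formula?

3

The models are:
  A=F B=F C=F D=F E=F
  A=F B=F C=F D=F E=T
  A=F B=F C=F D=T E=F
Count: 3.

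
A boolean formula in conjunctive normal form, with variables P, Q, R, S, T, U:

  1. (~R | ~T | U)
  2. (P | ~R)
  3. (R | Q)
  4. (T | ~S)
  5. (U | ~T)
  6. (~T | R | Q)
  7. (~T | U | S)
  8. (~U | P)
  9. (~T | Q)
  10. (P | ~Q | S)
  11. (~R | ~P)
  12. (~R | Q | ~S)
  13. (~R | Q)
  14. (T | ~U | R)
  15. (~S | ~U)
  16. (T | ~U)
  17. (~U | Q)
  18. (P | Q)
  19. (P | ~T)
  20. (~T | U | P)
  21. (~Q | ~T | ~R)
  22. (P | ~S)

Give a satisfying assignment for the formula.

P=T, Q=T, R=F, S=F, T=F, U=F

Branch on P: take P = True.
  then R is forced to False.
  then Q is forced to True.
For the remaining variables, S = False, T = False, U = False works.
Every clause has at least one true literal under this assignment.
Check each clause:
  1. (~T | U | ~R) — ~T is true.
  2. (P | ~R) — P is true.
  3. (R | Q) — Q is true.
  4. (~S | T) — ~S is true.
  5. (~T | U) — ~T is true.
  6. (Q | ~T | R) — Q is true.
  7. (~T | S | U) — ~T is true.
  8. (~U | P) — P is true.
  9. (~T | Q) — Q is true.
  10. (S | ~Q | P) — P is true.
  11. (~R | ~P) — ~R is true.
  12. (~R | ~S | Q) — Q is true.
  13. (Q | ~R) — Q is true.
  14. (R | T | ~U) — ~U is true.
  15. (~U | ~S) — ~U is true.
  16. (~U | T) — ~U is true.
  17. (Q | ~U) — ~U is true.
  18. (Q | P) — P is true.
  19. (~T | P) — P is true.
  20. (U | ~T | P) — P is true.
  21. (~T | ~R | ~Q) — ~T is true.
  22. (P | ~S) — P is true.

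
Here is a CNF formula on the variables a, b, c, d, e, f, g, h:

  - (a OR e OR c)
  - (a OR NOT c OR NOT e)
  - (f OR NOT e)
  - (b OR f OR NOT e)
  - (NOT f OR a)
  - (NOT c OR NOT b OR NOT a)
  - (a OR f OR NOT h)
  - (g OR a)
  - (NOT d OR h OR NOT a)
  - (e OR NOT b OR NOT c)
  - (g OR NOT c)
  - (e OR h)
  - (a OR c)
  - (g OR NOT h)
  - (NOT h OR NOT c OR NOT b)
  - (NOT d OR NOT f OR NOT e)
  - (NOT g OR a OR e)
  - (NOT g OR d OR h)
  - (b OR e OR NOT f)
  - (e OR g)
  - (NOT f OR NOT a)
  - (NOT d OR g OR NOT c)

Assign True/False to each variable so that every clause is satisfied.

Try a = True.
  then f is forced to False.
  then e is forced to False.
  then h is forced to True.
  then g is forced to True.
For the remaining variables, b = False, c = False, d = False works.
Every clause has at least one true literal under this assignment.

a = True, b = False, c = False, d = False, e = False, f = False, g = True, h = True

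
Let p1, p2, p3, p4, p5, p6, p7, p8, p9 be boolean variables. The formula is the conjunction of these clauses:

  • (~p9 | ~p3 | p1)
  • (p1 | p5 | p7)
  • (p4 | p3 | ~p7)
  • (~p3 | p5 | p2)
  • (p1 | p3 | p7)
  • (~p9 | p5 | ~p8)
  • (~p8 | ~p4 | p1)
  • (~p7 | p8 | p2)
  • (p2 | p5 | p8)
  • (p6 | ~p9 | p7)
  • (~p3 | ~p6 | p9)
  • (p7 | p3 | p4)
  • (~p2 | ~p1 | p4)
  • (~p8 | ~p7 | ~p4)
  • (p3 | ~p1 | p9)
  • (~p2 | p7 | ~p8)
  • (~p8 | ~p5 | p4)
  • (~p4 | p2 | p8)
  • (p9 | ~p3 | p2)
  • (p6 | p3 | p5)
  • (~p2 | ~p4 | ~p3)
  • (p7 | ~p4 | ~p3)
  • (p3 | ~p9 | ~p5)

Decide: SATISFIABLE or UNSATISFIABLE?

SATISFIABLE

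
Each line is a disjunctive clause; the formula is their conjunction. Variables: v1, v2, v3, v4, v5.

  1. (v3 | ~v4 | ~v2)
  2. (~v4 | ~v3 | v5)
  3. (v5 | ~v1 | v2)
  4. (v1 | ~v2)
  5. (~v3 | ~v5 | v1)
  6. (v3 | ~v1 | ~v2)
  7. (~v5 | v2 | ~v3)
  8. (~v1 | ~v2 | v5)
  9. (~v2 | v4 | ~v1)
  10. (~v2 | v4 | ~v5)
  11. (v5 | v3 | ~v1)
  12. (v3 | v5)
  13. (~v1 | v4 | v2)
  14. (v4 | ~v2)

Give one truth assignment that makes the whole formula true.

v1 = False  v2 = False  v3 = True  v4 = False  v5 = False

Check each clause:
  1. (~v2 | v3 | ~v4) — v3 is true.
  2. (~v4 | ~v3 | v5) — ~v4 is true.
  3. (v5 | v2 | ~v1) — ~v1 is true.
  4. (v1 | ~v2) — ~v2 is true.
  5. (~v3 | v1 | ~v5) — ~v5 is true.
  6. (~v1 | ~v2 | v3) — v3 is true.
  7. (~v5 | ~v3 | v2) — ~v5 is true.
  8. (~v2 | ~v1 | v5) — ~v1 is true.
  9. (v4 | ~v1 | ~v2) — ~v2 is true.
  10. (~v2 | ~v5 | v4) — ~v5 is true.
  11. (~v1 | v3 | v5) — v3 is true.
  12. (v3 | v5) — v3 is true.
  13. (~v1 | v2 | v4) — ~v1 is true.
  14. (~v2 | v4) — ~v2 is true.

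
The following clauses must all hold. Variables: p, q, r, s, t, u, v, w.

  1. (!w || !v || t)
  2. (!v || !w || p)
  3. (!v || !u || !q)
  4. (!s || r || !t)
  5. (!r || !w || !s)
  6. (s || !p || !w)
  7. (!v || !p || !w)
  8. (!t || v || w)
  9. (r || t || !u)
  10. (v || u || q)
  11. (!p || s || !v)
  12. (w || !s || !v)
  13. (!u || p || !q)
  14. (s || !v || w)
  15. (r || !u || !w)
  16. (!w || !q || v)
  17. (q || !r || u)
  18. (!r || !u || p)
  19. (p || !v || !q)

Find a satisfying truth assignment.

p = False, q = True, r = True, s = False, t = False, u = False, v = False, w = False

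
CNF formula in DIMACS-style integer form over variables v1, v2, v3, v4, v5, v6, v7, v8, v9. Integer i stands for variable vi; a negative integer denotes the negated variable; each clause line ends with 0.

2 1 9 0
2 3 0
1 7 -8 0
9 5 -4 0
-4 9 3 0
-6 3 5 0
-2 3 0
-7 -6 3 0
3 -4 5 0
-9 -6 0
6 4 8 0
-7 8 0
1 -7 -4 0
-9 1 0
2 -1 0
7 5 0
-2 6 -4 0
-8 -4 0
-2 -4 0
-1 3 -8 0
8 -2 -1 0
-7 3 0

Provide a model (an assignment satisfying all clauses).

v1=0  v2=1  v3=1  v4=0  v5=1  v6=0  v7=1  v8=1  v9=0

Pure literal: v3 appears only positively; assign v3 = True.
Pure literal: v5 appears only positively; assign v5 = True.
Branch on v1: take v1 = False.
  then v9 is forced to False.
  then v2 is forced to True.
  then v4 is forced to False.
Try v6 = False.
  then v8 is forced to True.
  then v7 is forced to True.
Check each clause:
  1. (v1 OR v2 OR v9) — v2 is true.
  2. (v2 OR v3) — v2 is true.
  3. (NOT v8 OR v7 OR v1) — v7 is true.
  4. (NOT v4 OR v9 OR v5) — NOT v4 is true.
  5. (v9 OR v3 OR NOT v4) — v3 is true.
  6. (NOT v6 OR v3 OR v5) — NOT v6 is true.
  7. (NOT v2 OR v3) — v3 is true.
  8. (NOT v7 OR v3 OR NOT v6) — NOT v6 is true.
  9. (NOT v4 OR v3 OR v5) — v3 is true.
  10. (NOT v9 OR NOT v6) — NOT v6 is true.
  11. (v8 OR v6 OR v4) — v8 is true.
  12. (NOT v7 OR v8) — v8 is true.
  13. (NOT v7 OR NOT v4 OR v1) — NOT v4 is true.
  14. (NOT v9 OR v1) — NOT v9 is true.
  15. (NOT v1 OR v2) — v2 is true.
  16. (v5 OR v7) — v5 is true.
  17. (v6 OR NOT v2 OR NOT v4) — NOT v4 is true.
  18. (NOT v4 OR NOT v8) — NOT v4 is true.
  19. (NOT v4 OR NOT v2) — NOT v4 is true.
  20. (v3 OR NOT v1 OR NOT v8) — v3 is true.
  21. (NOT v1 OR NOT v2 OR v8) — v8 is true.
  22. (NOT v7 OR v3) — v3 is true.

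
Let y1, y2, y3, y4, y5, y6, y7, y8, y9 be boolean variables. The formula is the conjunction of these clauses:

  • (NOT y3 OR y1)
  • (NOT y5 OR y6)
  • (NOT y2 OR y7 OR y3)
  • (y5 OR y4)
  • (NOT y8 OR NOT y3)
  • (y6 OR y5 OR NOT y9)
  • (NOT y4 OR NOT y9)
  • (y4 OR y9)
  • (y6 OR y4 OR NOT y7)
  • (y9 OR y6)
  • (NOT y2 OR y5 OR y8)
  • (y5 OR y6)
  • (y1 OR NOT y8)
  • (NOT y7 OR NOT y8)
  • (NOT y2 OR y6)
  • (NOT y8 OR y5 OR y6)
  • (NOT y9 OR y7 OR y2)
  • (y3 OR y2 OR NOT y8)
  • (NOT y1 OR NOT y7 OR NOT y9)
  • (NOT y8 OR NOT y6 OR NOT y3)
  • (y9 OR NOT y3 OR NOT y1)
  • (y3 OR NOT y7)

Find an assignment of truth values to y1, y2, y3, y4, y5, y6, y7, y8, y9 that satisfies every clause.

y1 = T  y2 = F  y3 = F  y4 = T  y5 = T  y6 = T  y7 = F  y8 = F  y9 = F

Check each clause:
  1. (y1 OR NOT y3) — y1 is true.
  2. (y6 OR NOT y5) — y6 is true.
  3. (y7 OR NOT y2 OR y3) — NOT y2 is true.
  4. (y5 OR y4) — y4 is true.
  5. (NOT y8 OR NOT y3) — NOT y8 is true.
  6. (y6 OR NOT y9 OR y5) — y5 is true.
  7. (NOT y4 OR NOT y9) — NOT y9 is true.
  8. (y4 OR y9) — y4 is true.
  9. (y4 OR NOT y7 OR y6) — NOT y7 is true.
  10. (y6 OR y9) — y6 is true.
  11. (NOT y2 OR y5 OR y8) — y5 is true.
  12. (y6 OR y5) — y5 is true.
  13. (y1 OR NOT y8) — NOT y8 is true.
  14. (NOT y8 OR NOT y7) — NOT y8 is true.
  15. (NOT y2 OR y6) — NOT y2 is true.
  16. (y5 OR y6 OR NOT y8) — NOT y8 is true.
  17. (y7 OR y2 OR NOT y9) — NOT y9 is true.
  18. (NOT y8 OR y3 OR y2) — NOT y8 is true.
  19. (NOT y9 OR NOT y7 OR NOT y1) — NOT y7 is true.
  20. (NOT y8 OR NOT y3 OR NOT y6) — NOT y8 is true.
  21. (NOT y3 OR NOT y1 OR y9) — NOT y3 is true.
  22. (NOT y7 OR y3) — NOT y7 is true.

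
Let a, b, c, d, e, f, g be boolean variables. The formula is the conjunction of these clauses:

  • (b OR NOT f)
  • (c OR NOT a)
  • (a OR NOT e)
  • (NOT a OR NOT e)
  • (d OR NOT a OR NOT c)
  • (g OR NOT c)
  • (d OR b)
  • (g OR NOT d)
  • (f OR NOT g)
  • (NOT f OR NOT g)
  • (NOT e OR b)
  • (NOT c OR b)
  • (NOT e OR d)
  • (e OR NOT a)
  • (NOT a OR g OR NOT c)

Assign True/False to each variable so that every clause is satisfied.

a=False  b=True  c=False  d=False  e=False  f=True  g=False

b occurs only positively in the remaining clauses — set b = True.
Set a = False and propagate.
  then e is forced to False.
Set c = False and propagate.
Set d = False and propagate.
The remaining clauses are satisfied by f = True, g = False.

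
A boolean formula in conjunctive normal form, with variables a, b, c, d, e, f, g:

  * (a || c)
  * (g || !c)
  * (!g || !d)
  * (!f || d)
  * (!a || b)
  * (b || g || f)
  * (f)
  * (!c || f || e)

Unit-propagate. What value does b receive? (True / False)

(f) stands alone — f = True.
(!f || d): since f = True, the clause reduces to (d). d = True.
(!d || !g): since d = True, the clause reduces to (!g). g = False.
(!c || g) with g = False leaves only !c, so c = False.
(a || c) with c = False leaves only a, so a = True.
(!a || b): since a = True, the clause reduces to (b). b = True.

True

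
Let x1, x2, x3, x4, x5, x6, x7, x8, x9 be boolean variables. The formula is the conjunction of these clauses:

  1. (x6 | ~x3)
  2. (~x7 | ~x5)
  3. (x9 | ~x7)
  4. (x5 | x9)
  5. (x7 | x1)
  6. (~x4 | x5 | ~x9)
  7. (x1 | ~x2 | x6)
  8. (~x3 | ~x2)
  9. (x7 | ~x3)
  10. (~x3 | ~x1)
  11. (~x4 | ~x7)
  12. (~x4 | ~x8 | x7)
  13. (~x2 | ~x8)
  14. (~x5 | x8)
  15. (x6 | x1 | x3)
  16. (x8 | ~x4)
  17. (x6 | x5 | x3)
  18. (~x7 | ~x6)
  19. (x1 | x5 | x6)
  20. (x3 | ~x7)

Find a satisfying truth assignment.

x1=T, x2=F, x3=F, x4=F, x5=T, x6=F, x7=F, x8=T, x9=T

Pure literal: x2 appears only negated; assign x2 = False.
Pure literal: x4 appears only negated; assign x4 = False.
Branch on x1: take x1 = True.
  then x3 is forced to False.
  then x7 is forced to False.
The remaining clauses are satisfied by x5 = True, x6 = False, x8 = True, x9 = True.
Check each clause:
  1. (~x3 | x6) — ~x3 is true.
  2. (~x5 | ~x7) — ~x7 is true.
  3. (~x7 | x9) — ~x7 is true.
  4. (x9 | x5) — x9 is true.
  5. (x7 | x1) — x1 is true.
  6. (~x9 | ~x4 | x5) — ~x4 is true.
  7. (~x2 | x1 | x6) — x1 is true.
  8. (~x3 | ~x2) — ~x3 is true.
  9. (~x3 | x7) — ~x3 is true.
  10. (~x1 | ~x3) — ~x3 is true.
  11. (~x7 | ~x4) — ~x7 is true.
  12. (~x4 | x7 | ~x8) — ~x4 is true.
  13. (~x8 | ~x2) — ~x2 is true.
  14. (x8 | ~x5) — x8 is true.
  15. (x1 | x6 | x3) — x1 is true.
  16. (x8 | ~x4) — x8 is true.
  17. (x5 | x3 | x6) — x5 is true.
  18. (~x7 | ~x6) — ~x7 is true.
  19. (x1 | x5 | x6) — x1 is true.
  20. (x3 | ~x7) — ~x7 is true.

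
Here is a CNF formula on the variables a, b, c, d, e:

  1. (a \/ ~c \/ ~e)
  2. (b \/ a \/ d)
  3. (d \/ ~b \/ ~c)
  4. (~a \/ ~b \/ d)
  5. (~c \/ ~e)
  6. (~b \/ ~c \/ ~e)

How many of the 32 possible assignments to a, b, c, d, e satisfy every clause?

Split on b, then c.
  b=1, c=1: remaining (a,d,e) ∈ {(0,1,0); (1,1,0)} — 2.
  b=1, c=0: e free; 3 ways for (a,d) × 2^1 = 6.
  b=0, c=1: remaining (a,d,e) ∈ {(0,1,0); (1,0,0); (1,1,0)} — 3.
  b=0, c=0: e free; 3 ways for (a,d) × 2^1 = 6.
Total: 2 + 6 + 3 + 6 = 17.

17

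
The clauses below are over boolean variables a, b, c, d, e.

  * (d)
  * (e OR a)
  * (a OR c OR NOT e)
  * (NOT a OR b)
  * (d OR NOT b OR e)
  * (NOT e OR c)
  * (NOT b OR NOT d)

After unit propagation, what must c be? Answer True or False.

True

(d) stands alone — d = True.
In (NOT b OR NOT d), NOT d is now false; NOT b must hold, so b = False.
In (NOT a OR b), b is now false; NOT a must hold, so a = False.
In (a OR e), a is now false; e must hold, so e = True.
From (NOT e OR c OR a) and a = False, e = True: c = True.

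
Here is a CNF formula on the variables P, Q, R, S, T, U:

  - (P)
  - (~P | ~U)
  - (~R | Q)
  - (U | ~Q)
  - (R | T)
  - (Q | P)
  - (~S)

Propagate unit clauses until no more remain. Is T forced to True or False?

True

(P) stands alone — P = True.
In (~P | ~U), ~P is now false; ~U must hold, so U = False.
From (~Q | U) and U = False: Q = False.
(~R | Q): since Q = False, the clause reduces to (~R). R = False.
From (T | R) and R = False: T = True.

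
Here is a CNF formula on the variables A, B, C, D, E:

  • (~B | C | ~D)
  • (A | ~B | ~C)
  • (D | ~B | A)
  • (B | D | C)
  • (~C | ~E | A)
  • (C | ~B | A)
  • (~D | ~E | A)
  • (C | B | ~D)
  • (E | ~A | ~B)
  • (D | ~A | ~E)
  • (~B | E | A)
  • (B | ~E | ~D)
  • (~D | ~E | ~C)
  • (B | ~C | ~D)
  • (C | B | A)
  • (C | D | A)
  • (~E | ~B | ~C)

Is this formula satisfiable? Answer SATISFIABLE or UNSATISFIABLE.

Branch on A: take A = False.
Set B = False and propagate.
  then C is forced to True.
  then E is forced to False.
  then D is forced to False.
Every clause has at least one true literal under this assignment.
So A = F, B = F, C = T, D = F, E = F is a satisfying assignment.

SATISFIABLE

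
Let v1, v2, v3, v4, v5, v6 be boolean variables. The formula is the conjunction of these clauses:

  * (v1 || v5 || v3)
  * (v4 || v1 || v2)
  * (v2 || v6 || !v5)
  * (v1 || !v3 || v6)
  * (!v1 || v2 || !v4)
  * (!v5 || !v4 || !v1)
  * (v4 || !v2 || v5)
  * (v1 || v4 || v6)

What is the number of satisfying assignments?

Case analysis on v1 and v4:
  v1=1, v4=1: remaining (v2,v3,v5,v6) ∈ {(1,0,0,0); (1,0,0,1); (1,1,0,0); (1,1,0,1)} — 4.
  v1=1, v4=0: v3 free; 5 ways for (v2,v5,v6) × 2^1 = 10.
  v1=0, v4=1: 7 of the 16 assignments to (v2,v3,v5,v6) work.
  v1=0, v4=0: remaining (v2,v3,v5,v6) ∈ {(1,0,1,1); (1,1,1,1)} — 2.
Total: 4 + 10 + 7 + 2 = 23.

23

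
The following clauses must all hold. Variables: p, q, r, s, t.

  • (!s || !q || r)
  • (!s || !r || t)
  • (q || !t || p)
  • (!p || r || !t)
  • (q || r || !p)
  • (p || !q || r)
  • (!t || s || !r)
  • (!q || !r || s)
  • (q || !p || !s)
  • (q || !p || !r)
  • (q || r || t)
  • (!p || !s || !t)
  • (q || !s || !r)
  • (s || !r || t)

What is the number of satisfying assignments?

The models are:
  p=0 q=1 r=1 s=1 t=1
  p=1 q=1 r=0 s=0 t=0
Count: 2.

2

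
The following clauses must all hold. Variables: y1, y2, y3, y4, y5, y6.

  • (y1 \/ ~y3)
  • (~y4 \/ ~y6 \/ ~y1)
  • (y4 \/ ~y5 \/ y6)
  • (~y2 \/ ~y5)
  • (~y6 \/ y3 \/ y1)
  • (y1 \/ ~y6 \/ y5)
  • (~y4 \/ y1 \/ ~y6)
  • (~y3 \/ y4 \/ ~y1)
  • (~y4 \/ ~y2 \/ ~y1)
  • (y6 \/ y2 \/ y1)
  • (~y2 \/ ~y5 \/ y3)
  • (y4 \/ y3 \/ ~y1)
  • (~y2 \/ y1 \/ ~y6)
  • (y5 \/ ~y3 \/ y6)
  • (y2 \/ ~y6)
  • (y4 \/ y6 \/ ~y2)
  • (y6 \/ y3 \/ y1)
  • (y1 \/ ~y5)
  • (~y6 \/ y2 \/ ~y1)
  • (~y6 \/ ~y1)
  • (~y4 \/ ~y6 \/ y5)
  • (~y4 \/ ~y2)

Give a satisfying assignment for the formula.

Set y1 = True and propagate.
  then y6 is forced to False.
Branch on y2: take y2 = False.
For the remaining variables, y3 = False, y4 = True, y5 = False works.
Check each clause:
  1. (~y3 \/ y1) — y1 is true.
  2. (~y4 \/ ~y6 \/ ~y1) — ~y6 is true.
  3. (y4 \/ y6 \/ ~y5) — ~y5 is true.
  4. (~y2 \/ ~y5) — ~y5 is true.
  5. (y3 \/ ~y6 \/ y1) — y1 is true.
  6. (y5 \/ y1 \/ ~y6) — y1 is true.
  7. (y1 \/ ~y6 \/ ~y4) — y1 is true.
  8. (~y3 \/ y4 \/ ~y1) — y4 is true.
  9. (~y1 \/ ~y4 \/ ~y2) — ~y2 is true.
  10. (y6 \/ y2 \/ y1) — y1 is true.
  11. (y3 \/ ~y5 \/ ~y2) — ~y5 is true.
  12. (y3 \/ y4 \/ ~y1) — y4 is true.
  13. (~y6 \/ y1 \/ ~y2) — y1 is true.
  14. (~y3 \/ y5 \/ y6) — ~y3 is true.
  15. (y2 \/ ~y6) — ~y6 is true.
  16. (y4 \/ y6 \/ ~y2) — y4 is true.
  17. (y6 \/ y3 \/ y1) — y1 is true.
  18. (y1 \/ ~y5) — y1 is true.
  19. (~y1 \/ y2 \/ ~y6) — ~y6 is true.
  20. (~y6 \/ ~y1) — ~y6 is true.
  21. (y5 \/ ~y4 \/ ~y6) — ~y6 is true.
  22. (~y4 \/ ~y2) — ~y2 is true.

y1 = 1, y2 = 0, y3 = 0, y4 = 1, y5 = 0, y6 = 0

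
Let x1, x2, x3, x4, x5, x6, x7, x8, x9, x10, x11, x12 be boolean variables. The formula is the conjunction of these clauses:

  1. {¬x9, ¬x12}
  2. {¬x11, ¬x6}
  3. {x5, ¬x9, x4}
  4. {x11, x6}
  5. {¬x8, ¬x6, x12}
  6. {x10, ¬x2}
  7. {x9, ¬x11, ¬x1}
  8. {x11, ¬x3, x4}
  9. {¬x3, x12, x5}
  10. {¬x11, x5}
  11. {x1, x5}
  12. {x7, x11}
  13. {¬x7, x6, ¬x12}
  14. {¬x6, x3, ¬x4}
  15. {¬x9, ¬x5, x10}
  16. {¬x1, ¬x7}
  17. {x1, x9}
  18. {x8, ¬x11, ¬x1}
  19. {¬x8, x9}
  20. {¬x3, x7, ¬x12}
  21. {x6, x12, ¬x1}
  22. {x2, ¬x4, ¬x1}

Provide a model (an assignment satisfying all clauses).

x1 = F, x2 = T, x3 = T, x4 = F, x5 = T, x6 = F, x7 = F, x8 = T, x9 = T, x10 = T, x11 = T, x12 = F

Check each clause:
  1. {¬x9, ¬x12} — ¬x12 is true.
  2. {¬x11, ¬x6} — ¬x6 is true.
  3. {x4, ¬x9, x5} — x5 is true.
  4. {x6, x11} — x11 is true.
  5. {¬x8, x12, ¬x6} — ¬x6 is true.
  6. {¬x2, x10} — x10 is true.
  7. {x9, ¬x11, ¬x1} — x9 is true.
  8. {x11, x4, ¬x3} — x11 is true.
  9. {x5, ¬x3, x12} — x5 is true.
  10. {x5, ¬x11} — x5 is true.
  11. {x1, x5} — x5 is true.
  12. {x11, x7} — x11 is true.
  13. {¬x12, ¬x7, x6} — ¬x7 is true.
  14. {¬x4, ¬x6, x3} — ¬x6 is true.
  15. {¬x5, x10, ¬x9} — x10 is true.
  16. {¬x7, ¬x1} — ¬x7 is true.
  17. {x9, x1} — x9 is true.
  18. {¬x1, ¬x11, x8} — x8 is true.
  19. {¬x8, x9} — x9 is true.
  20. {¬x12, x7, ¬x3} — ¬x12 is true.
  21. {x12, ¬x1, x6} — ¬x1 is true.
  22. {¬x4, x2, ¬x1} — x2 is true.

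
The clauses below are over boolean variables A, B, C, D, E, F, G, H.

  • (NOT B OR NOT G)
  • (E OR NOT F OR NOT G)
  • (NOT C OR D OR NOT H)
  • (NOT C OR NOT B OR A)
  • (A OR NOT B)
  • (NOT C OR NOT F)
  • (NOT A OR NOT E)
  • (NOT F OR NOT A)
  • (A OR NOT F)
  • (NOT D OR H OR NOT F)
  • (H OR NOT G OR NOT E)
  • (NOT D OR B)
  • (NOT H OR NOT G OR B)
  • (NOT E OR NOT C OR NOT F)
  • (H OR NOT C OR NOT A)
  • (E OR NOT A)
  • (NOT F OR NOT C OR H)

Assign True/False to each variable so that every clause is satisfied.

A = F  B = F  C = T  D = F  E = F  F = F  G = T  H = F

Pure literal: F appears only negated; assign F = False.
Try A = False.
  then B is forced to False.
  then D is forced to False.
Try C = True.
  then H is forced to False.
For the remaining variables, E = False, G = True works.
Check each clause:
  1. (NOT B OR NOT G) — NOT B is true.
  2. (NOT F OR NOT G OR E) — NOT F is true.
  3. (NOT H OR NOT C OR D) — NOT H is true.
  4. (A OR NOT C OR NOT B) — NOT B is true.
  5. (NOT B OR A) — NOT B is true.
  6. (NOT F OR NOT C) — NOT F is true.
  7. (NOT A OR NOT E) — NOT E is true.
  8. (NOT F OR NOT A) — NOT F is true.
  9. (NOT F OR A) — NOT F is true.
  10. (H OR NOT F OR NOT D) — NOT F is true.
  11. (NOT G OR H OR NOT E) — NOT E is true.
  12. (NOT D OR B) — NOT D is true.
  13. (B OR NOT G OR NOT H) — NOT H is true.
  14. (NOT C OR NOT F OR NOT E) — NOT F is true.
  15. (H OR NOT C OR NOT A) — NOT A is true.
  16. (NOT A OR E) — NOT A is true.
  17. (H OR NOT F OR NOT C) — NOT F is true.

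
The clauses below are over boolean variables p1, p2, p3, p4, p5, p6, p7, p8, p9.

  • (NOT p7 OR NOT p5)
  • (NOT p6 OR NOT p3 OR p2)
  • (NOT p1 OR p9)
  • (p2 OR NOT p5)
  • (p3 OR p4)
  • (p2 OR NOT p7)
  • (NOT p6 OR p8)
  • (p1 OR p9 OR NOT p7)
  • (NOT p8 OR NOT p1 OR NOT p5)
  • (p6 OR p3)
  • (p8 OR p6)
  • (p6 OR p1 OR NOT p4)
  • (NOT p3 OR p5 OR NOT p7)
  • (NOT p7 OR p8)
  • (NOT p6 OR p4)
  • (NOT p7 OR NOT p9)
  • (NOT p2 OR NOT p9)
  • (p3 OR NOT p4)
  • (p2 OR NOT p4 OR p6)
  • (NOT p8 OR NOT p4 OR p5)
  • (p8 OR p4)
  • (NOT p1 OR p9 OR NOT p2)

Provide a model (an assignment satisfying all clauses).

p1=F, p2=F, p3=T, p4=F, p5=F, p6=F, p7=F, p8=T, p9=F

Check each clause:
  1. (NOT p5 OR NOT p7) — NOT p7 is true.
  2. (p2 OR NOT p3 OR NOT p6) — NOT p6 is true.
  3. (NOT p1 OR p9) — NOT p1 is true.
  4. (NOT p5 OR p2) — NOT p5 is true.
  5. (p3 OR p4) — p3 is true.
  6. (NOT p7 OR p2) — NOT p7 is true.
  7. (p8 OR NOT p6) — p8 is true.
  8. (NOT p7 OR p1 OR p9) — NOT p7 is true.
  9. (NOT p8 OR NOT p1 OR NOT p5) — NOT p5 is true.
  10. (p3 OR p6) — p3 is true.
  11. (p8 OR p6) — p8 is true.
  12. (NOT p4 OR p6 OR p1) — NOT p4 is true.
  13. (NOT p3 OR NOT p7 OR p5) — NOT p7 is true.
  14. (p8 OR NOT p7) — p8 is true.
  15. (NOT p6 OR p4) — NOT p6 is true.
  16. (NOT p7 OR NOT p9) — NOT p7 is true.
  17. (NOT p2 OR NOT p9) — NOT p2 is true.
  18. (p3 OR NOT p4) — p3 is true.
  19. (p2 OR NOT p4 OR p6) — NOT p4 is true.
  20. (p5 OR NOT p4 OR NOT p8) — NOT p4 is true.
  21. (p8 OR p4) — p8 is true.
  22. (NOT p1 OR NOT p2 OR p9) — NOT p2 is true.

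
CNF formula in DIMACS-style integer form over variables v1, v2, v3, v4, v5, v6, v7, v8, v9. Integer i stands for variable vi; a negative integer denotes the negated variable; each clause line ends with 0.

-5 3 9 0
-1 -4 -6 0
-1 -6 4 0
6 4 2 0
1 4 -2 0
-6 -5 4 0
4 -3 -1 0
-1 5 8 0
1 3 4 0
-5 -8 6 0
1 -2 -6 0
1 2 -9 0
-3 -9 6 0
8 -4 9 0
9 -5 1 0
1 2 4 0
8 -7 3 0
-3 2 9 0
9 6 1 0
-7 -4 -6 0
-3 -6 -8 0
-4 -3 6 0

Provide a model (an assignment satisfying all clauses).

v1=1, v2=1, v3=0, v4=1, v5=1, v6=0, v7=0, v8=0, v9=1

v7 occurs only negated in the remaining clauses — set v7 = False.
Try v1 = True.
Try v2 = True.
For the remaining variables, v3 = False, v4 = True, v5 = True, v6 = False, v8 = False, v9 = True works.
Every clause has at least one true literal under this assignment.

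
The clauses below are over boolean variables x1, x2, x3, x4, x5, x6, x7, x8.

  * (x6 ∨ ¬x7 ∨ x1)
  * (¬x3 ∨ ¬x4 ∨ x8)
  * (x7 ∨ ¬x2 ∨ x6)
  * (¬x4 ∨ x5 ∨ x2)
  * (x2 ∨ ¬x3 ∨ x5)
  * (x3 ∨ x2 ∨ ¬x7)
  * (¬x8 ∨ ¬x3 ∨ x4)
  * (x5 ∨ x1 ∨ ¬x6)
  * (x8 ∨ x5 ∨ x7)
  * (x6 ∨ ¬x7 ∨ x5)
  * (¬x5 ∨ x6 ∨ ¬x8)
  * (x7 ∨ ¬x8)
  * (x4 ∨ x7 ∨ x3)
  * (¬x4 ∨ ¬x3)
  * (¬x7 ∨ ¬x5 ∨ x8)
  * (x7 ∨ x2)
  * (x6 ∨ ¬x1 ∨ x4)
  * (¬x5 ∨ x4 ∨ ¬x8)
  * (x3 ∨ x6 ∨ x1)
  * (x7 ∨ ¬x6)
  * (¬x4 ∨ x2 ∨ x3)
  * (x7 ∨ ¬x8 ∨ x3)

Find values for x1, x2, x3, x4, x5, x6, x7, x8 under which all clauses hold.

Try x1 = True.
For the remaining variables, x2 = True, x3 = False, x4 = False, x5 = False, x6 = True, x7 = True, x8 = True works.

x1=T, x2=T, x3=F, x4=F, x5=F, x6=T, x7=T, x8=T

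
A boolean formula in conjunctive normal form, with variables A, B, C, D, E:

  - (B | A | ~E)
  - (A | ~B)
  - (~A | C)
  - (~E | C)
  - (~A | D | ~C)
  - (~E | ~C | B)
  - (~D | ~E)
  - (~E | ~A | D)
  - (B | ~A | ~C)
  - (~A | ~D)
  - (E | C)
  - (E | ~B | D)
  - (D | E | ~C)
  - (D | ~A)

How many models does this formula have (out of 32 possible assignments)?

Satisfying assignments:
  A=F B=F C=T D=T E=F
Count: 1.

1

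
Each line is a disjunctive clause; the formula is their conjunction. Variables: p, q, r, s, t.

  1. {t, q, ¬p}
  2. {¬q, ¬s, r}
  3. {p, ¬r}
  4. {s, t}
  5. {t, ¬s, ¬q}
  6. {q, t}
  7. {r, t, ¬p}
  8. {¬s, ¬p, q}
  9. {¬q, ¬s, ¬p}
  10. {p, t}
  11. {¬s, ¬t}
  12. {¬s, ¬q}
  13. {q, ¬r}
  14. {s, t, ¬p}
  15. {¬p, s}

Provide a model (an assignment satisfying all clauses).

p=F  q=T  r=F  s=F  t=T

Try p = False.
  then r is forced to False.
  then t is forced to True.
  then s is forced to False.
q is now unconstrained; take q = True.
Check each clause:
  1. {¬p, t, q} — q is true.
  2. {¬q, ¬s, r} — ¬s is true.
  3. {p, ¬r} — ¬r is true.
  4. {s, t} — t is true.
  5. {¬s, t, ¬q} — ¬s is true.
  6. {q, t} — q is true.
  7. {t, ¬p, r} — t is true.
  8. {q, ¬s, ¬p} — q is true.
  9. {¬q, ¬s, ¬p} — ¬s is true.
  10. {p, t} — t is true.
  11. {¬t, ¬s} — ¬s is true.
  12. {¬s, ¬q} — ¬s is true.
  13. {q, ¬r} — q is true.
  14. {t, s, ¬p} — t is true.
  15. {s, ¬p} — ¬p is true.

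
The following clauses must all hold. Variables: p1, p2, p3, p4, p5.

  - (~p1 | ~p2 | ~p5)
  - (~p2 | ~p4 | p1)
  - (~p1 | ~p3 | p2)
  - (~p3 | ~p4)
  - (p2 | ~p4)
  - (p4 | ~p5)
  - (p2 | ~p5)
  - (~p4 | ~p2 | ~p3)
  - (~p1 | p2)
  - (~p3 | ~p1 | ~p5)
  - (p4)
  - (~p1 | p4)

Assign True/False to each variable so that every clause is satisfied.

(p4) is a unit clause, so p4 = True.
The clause (~p3) is unit: p3 must be False.
The clause (p2) is unit: p2 must be True.
(p1) is a unit clause, so p1 = True.
The clause (~p5) is unit: p5 must be False.
Every clause has at least one true literal under this assignment.

p1 = True, p2 = True, p3 = False, p4 = True, p5 = False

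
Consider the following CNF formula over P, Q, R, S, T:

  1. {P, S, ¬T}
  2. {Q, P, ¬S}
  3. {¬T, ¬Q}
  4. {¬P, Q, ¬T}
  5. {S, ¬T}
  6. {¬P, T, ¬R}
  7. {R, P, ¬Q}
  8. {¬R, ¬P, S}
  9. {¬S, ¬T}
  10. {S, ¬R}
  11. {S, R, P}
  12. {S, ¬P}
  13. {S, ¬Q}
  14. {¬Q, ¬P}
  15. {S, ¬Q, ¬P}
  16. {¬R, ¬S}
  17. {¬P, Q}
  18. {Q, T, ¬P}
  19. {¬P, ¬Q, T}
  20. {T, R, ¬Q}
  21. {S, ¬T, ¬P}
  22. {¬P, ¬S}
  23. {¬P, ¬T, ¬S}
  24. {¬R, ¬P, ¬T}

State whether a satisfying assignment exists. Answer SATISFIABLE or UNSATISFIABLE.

P = True:
  propagation gives S=True; an empty clause results — contradiction.
P = False:
  S = True:
    propagation gives Q=True, T=False, R=True; an empty clause results — contradiction.
  S = False:
    propagation gives T=False, R=False; an empty clause results — contradiction.
Every branch closes, so no satisfying assignment exists.

UNSATISFIABLE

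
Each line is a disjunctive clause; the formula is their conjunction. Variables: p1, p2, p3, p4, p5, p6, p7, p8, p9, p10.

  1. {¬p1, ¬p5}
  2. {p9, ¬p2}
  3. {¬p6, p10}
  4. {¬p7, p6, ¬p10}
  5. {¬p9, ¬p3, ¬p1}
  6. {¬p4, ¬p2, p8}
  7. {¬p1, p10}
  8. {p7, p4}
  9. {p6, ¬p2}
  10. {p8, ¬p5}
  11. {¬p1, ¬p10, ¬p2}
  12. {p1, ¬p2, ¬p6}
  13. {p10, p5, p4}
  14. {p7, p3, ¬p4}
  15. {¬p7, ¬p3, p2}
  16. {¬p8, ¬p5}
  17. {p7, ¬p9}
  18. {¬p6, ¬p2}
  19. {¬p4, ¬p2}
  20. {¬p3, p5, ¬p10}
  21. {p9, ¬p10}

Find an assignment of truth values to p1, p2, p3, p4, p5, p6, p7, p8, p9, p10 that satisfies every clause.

p1=False, p2=False, p3=False, p4=True, p5=False, p6=True, p7=True, p8=False, p9=True, p10=True

Branch on p1: take p1 = False.
The remaining clauses are satisfied by p2 = False, p3 = False, p4 = True, p5 = False, p6 = True, p7 = True, p8 = False, p9 = True, p10 = True.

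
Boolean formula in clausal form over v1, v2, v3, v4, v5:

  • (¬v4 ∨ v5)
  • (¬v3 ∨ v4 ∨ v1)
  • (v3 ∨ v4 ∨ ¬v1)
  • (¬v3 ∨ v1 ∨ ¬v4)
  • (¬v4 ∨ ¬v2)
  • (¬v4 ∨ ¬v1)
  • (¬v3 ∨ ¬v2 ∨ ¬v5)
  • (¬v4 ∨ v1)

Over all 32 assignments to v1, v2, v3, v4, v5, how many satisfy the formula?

7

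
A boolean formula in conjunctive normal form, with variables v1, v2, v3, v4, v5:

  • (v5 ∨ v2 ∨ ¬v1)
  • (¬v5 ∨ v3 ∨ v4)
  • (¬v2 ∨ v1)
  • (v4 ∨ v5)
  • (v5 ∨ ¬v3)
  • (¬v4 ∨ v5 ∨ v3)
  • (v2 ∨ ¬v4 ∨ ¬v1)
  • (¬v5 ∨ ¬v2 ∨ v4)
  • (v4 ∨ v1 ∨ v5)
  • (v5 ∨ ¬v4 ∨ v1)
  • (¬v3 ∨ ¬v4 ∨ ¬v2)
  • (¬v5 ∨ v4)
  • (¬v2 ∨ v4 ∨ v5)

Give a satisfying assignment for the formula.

v1 = T, v2 = T, v3 = F, v4 = T, v5 = T

Check each clause:
  1. (¬v1 ∨ v5 ∨ v2) — v2 is true.
  2. (v4 ∨ v3 ∨ ¬v5) — v4 is true.
  3. (v1 ∨ ¬v2) — v1 is true.
  4. (v5 ∨ v4) — v4 is true.
  5. (v5 ∨ ¬v3) — ¬v3 is true.
  6. (¬v4 ∨ v3 ∨ v5) — v5 is true.
  7. (v2 ∨ ¬v4 ∨ ¬v1) — v2 is true.
  8. (¬v5 ∨ v4 ∨ ¬v2) — v4 is true.
  9. (v5 ∨ v1 ∨ v4) — v1 is true.
  10. (v1 ∨ ¬v4 ∨ v5) — v1 is true.
  11. (¬v3 ∨ ¬v2 ∨ ¬v4) — ¬v3 is true.
  12. (¬v5 ∨ v4) — v4 is true.
  13. (v4 ∨ v5 ∨ ¬v2) — v4 is true.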